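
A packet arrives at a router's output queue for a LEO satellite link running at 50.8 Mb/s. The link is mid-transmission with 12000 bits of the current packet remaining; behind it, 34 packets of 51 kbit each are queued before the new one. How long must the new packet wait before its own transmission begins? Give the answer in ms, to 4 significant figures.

34.37 ms

Each queued packet: L/R = 51000/50800000 = 1.00394 ms.
34 queued → 34.1339 ms.
Plus remaining 12000 bits of current packet: 0.23622 ms.
Queuing delay = 34.37 ms.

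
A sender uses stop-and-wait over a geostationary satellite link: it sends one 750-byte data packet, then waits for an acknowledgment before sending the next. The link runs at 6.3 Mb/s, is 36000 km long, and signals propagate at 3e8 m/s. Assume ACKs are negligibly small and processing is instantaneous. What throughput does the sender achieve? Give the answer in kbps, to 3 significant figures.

t_tx = L/R = 6000/6300000 = 0.000952381 s.
t_prop = 36000000/300000000 = 0.12 s; RTT = 0.24 s.
Cycle = t_tx + RTT = 0.240952 s.
Throughput = L / cycle = 6000 / 0.240952 = 24.9 kbps.

24.9 kbps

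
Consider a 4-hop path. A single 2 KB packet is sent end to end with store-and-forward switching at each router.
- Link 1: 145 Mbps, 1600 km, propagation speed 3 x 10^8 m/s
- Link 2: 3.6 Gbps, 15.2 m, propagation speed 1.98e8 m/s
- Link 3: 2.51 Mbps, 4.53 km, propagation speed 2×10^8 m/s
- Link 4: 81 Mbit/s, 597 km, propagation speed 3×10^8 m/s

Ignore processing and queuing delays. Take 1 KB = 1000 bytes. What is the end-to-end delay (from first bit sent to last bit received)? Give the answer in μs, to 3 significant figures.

L = 16000 bits.
Transmission delays (L/R per hop): 110.345, 4.44444, 6374.5, 197.531 μs; sum = 6686.82 μs.
Propagation delays (d/s per hop): 5333.33, 0.0767677, 22.65, 1990 μs; sum = 7346.06 μs.
End-to-end = 14000 μs.

14000 μs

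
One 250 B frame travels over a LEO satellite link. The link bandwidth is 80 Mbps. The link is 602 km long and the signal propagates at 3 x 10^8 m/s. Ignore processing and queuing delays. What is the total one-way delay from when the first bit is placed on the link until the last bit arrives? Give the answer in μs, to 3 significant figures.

2030 μs

L = 250 × 8 = 2000 bits.
Transmission delay = L/R = 2000 / 80000000 = 25 μs.
Propagation delay = d/s = 602000 m / 300000000 m/s = 2006.67 μs.
Total = 2030 μs.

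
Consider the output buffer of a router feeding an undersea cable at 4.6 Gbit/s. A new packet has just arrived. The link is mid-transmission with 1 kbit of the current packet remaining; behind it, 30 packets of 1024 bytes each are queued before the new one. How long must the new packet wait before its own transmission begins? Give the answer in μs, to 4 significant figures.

Each queued packet: L/R = 8192/4600000000 = 1.78087 μs.
30 queued → 53.4261 μs.
Plus remaining 1000 bits of current packet: 0.217391 μs.
Queuing delay = 53.64 μs.

53.64 μs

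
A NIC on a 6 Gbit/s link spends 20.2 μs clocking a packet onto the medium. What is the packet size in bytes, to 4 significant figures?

15150 bytes

L = R × t_tx = 6000000000 b/s × 2.02e-05 s = 121200 bits.
In bytes: 121200 / 8 = 15150 bytes.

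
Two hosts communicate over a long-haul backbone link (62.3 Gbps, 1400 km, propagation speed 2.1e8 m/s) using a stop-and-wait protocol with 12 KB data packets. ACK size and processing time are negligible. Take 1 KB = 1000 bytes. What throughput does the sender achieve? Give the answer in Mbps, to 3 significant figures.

7.20 Mbps

t_tx = L/R = 96000/62300000000 = 1.54093e-06 s.
t_prop = 1400000/210000000 = 0.00666667 s; RTT = 0.0133333 s.
Cycle = t_tx + RTT = 0.0133349 s.
Throughput = L / cycle = 96000 / 0.0133349 = 7.20 Mbps.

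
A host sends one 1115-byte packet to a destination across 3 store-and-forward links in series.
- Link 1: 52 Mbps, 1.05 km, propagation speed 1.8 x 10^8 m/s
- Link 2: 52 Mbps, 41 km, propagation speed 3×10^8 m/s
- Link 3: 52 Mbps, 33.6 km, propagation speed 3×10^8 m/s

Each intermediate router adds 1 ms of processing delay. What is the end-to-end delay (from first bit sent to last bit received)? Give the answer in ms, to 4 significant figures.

2.769 ms

L = 1115 × 8 = 8920 bits.
Transmission delay per hop = L/R = 8920/52000000 = 0.171538 ms; 3 hops → 0.514615 ms.
Propagation delays (d/s per hop): 0.00583333, 0.136667, 0.112 ms; sum = 0.2545 ms.
Processing at 2 router(s): 2 × 1 ms = 2 ms.
End-to-end = 2.769 ms.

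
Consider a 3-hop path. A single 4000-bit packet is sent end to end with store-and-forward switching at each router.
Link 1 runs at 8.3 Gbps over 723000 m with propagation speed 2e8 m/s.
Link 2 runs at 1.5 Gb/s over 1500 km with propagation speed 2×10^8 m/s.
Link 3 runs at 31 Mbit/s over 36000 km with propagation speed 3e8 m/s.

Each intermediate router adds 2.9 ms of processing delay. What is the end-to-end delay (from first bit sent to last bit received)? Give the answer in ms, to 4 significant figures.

137.0 ms

Transmission delays (L/R per hop): 0.000481928, 0.00266667, 0.129032 ms; sum = 0.132181 ms.
Propagation delays (d/s per hop): 3.615, 7.5, 120 ms; sum = 131.115 ms.
Processing at 2 router(s): 2 × 2.9 ms = 5.8 ms.
End-to-end = 137.0 ms.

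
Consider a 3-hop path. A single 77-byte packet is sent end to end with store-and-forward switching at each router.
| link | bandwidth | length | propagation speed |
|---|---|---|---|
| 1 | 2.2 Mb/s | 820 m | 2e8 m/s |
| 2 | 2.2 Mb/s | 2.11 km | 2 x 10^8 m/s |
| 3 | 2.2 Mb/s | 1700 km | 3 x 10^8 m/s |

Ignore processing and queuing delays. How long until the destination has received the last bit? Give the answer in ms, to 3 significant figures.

6.52 ms

L = 77 × 8 = 616 bits.
Transmission delay per hop = L/R = 616/2200000 = 0.28 ms; 3 hops → 0.84 ms.
Propagation delays (d/s per hop): 0.0041, 0.01055, 5.66667 ms; sum = 5.68132 ms.
End-to-end = 6.52 ms.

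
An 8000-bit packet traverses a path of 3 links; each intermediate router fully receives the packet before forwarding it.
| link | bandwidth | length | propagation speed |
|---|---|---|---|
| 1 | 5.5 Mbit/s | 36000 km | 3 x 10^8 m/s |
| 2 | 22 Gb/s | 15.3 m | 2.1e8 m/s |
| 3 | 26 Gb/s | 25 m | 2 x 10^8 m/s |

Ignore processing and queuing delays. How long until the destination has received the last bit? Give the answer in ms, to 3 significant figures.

Transmission delays (L/R per hop): 1.45455, 0.000363636, 0.000307692 ms; sum = 1.45522 ms.
Propagation delays (d/s per hop): 120, 7.28571e-05, 0.000125 ms; sum = 120 ms.
End-to-end = 121 ms.

121 ms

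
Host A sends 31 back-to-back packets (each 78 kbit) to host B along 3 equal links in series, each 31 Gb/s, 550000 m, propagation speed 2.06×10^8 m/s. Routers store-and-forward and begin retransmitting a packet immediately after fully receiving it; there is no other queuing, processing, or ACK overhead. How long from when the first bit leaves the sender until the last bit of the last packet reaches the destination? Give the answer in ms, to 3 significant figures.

8.09 ms

Per-hop transmission t_tx = L/R = 78000/31000000000 = 0.00251613 ms.
Per-hop propagation t_prop = 550000/206000000 = 2.6699 ms.
Pipeline fill: first packet needs 3·t_tx to clear all hops; remaining 30 packets each add one t_tx.
Total = (3+31-1)·t_tx + 3·t_prop = 33·0.00251613 + 3·2.6699 = 8.09 ms.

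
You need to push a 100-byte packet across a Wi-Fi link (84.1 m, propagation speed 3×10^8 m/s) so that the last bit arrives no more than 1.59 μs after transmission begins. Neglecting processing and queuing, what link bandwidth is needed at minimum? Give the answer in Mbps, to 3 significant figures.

L = 800 bits.
Propagation delay = 84.1 / 300000000 = 0.280333 μs.
Transmission budget = 1.59 − 0.280333 = 1.30967 μs.
R ≥ L / t_tx = 800 bits / 1.30967e-06 s = 611 Mbps.

611 Mbps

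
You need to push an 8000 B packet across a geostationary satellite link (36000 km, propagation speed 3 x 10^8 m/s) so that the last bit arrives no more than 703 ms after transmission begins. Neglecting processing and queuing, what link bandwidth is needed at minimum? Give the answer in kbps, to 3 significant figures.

110 kbps

L = 64000 bits.
Propagation delay = 36000000 / 300000000 = 120 ms.
Transmission budget = 703 − 120 = 583 ms.
R ≥ L / t_tx = 64000 bits / 0.583 s = 110 kbps.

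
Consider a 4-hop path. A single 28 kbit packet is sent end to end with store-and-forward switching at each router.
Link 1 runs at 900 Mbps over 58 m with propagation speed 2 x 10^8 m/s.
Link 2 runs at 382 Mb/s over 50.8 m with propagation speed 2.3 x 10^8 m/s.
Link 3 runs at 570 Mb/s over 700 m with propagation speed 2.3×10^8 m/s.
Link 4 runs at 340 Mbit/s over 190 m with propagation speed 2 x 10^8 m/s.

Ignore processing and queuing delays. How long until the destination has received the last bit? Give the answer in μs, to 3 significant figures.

240 μs

L = 28000 bits.
Transmission delays (L/R per hop): 31.1111, 73.2984, 49.1228, 82.3529 μs; sum = 235.885 μs.
Propagation delays (d/s per hop): 0.29, 0.22087, 3.04348, 0.95 μs; sum = 4.50435 μs.
End-to-end = 240 μs.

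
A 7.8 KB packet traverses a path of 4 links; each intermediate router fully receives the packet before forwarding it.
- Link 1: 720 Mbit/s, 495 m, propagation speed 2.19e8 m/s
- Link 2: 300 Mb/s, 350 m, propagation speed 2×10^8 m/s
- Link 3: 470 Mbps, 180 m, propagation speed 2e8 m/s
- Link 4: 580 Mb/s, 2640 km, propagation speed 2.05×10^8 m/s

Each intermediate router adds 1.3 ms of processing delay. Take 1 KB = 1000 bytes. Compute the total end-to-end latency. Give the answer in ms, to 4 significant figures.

17.32 ms

L = 62400 bits.
Transmission delays (L/R per hop): 0.0866667, 0.208, 0.132766, 0.107586 ms; sum = 0.535019 ms.
Propagation delays (d/s per hop): 0.00226027, 0.00175, 0.0009, 12.878 ms; sum = 12.883 ms.
Processing at 3 router(s): 3 × 1.3 ms = 3.9 ms.
End-to-end = 17.32 ms.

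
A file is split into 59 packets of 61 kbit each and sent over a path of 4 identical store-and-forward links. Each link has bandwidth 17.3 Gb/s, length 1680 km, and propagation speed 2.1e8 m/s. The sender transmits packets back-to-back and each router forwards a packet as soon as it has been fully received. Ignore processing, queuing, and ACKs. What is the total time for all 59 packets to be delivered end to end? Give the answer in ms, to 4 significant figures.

32.22 ms

Per-hop transmission t_tx = L/R = 61000/17300000000 = 0.00352601 ms.
Per-hop propagation t_prop = 1680000/210000000 = 8 ms.
Pipeline fill: first packet needs 4·t_tx to clear all hops; remaining 58 packets each add one t_tx.
Total = (4+59-1)·t_tx + 4·t_prop = 62·0.00352601 + 4·8 = 32.22 ms.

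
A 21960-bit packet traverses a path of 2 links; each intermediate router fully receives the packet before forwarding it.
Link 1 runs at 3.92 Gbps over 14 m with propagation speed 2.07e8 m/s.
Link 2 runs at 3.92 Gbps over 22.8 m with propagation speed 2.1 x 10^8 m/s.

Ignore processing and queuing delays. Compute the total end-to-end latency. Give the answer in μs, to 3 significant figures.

Transmission delay per hop = L/R = 21960/3920000000 = 5.60204 μs; 2 hops → 11.2041 μs.
Propagation delays (d/s per hop): 0.0676329, 0.108571 μs; sum = 0.176204 μs.
End-to-end = 11.4 μs.

11.4 μs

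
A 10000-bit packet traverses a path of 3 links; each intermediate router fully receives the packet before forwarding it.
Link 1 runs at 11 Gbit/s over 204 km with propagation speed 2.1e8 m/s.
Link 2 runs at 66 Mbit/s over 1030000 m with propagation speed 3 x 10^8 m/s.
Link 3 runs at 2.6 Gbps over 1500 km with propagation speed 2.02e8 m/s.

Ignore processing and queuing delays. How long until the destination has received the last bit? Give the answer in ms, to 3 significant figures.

Transmission delays (L/R per hop): 0.000909091, 0.151515, 0.00384615 ms; sum = 0.15627 ms.
Propagation delays (d/s per hop): 0.971429, 3.43333, 7.42574 ms; sum = 11.8305 ms.
End-to-end = 12.0 ms.

12.0 ms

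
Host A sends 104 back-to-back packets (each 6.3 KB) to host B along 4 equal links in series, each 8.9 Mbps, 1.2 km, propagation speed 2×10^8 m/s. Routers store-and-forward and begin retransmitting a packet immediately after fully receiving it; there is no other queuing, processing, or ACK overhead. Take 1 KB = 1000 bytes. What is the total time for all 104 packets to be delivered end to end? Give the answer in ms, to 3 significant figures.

Per-hop transmission t_tx = L/R = 50400/8900000 = 5.66292 ms.
Per-hop propagation t_prop = 1200/200000000 = 0.006 ms.
Pipeline fill: first packet needs 4·t_tx to clear all hops; remaining 103 packets each add one t_tx.
Total = (4+104-1)·t_tx + 4·t_prop = 107·5.66292 + 4·0.006 = 606 ms.

606 ms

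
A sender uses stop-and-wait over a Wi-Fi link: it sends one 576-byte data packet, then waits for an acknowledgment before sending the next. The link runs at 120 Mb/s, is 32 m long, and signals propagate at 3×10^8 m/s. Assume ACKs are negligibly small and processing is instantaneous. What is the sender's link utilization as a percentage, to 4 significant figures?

t_tx = L/R = 4608/120000000 = 3.84e-05 s.
t_prop = 32/300000000 = 1.06667e-07 s; RTT = 2.13333e-07 s.
Cycle = t_tx + RTT = 3.86133e-05 s.
Utilization = t_tx / cycle = 3.84e-05/3.86133e-05 = 99.45 %.

99.45 %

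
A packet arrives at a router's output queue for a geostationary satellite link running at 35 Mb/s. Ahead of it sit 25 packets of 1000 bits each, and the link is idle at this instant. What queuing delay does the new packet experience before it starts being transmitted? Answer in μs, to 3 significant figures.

Each queued packet: L/R = 1000/35000000 = 28.5714 μs.
25 queued → 714.286 μs.
Queuing delay = 714 μs.

714 μs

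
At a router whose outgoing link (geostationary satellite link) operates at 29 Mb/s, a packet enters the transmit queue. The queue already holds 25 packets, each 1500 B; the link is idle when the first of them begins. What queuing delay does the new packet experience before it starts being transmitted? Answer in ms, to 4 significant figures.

10.34 ms

Each queued packet: L/R = 12000/29000000 = 0.413793 ms.
25 queued → 10.3448 ms.
Queuing delay = 10.34 ms.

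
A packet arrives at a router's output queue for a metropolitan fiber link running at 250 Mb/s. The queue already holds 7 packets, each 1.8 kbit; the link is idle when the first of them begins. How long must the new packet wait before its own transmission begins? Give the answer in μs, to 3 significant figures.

Each queued packet: L/R = 1800/250000000 = 7.2 μs.
7 queued → 50.4 μs.
Queuing delay = 50.4 μs.

50.4 μs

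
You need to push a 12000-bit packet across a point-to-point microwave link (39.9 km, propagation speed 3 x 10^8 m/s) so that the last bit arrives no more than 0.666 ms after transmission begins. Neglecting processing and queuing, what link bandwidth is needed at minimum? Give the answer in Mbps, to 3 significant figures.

Propagation delay = 39900 / 300000000 = 0.133 ms.
Transmission budget = 0.666 − 0.133 = 0.533 ms.
R ≥ L / t_tx = 12000 bits / 0.000533 s = 22.5 Mbps.

22.5 Mbps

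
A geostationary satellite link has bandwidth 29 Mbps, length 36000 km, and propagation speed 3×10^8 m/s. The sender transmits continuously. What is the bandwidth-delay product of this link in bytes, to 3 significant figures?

Propagation delay = 36000000 / 300000000 = 0.12 s.
BDP = R × t_prop = 29000000 × 0.12 = 3480000 bits.
In bytes: 3480000/8 = 435000 bytes.

435000 bytes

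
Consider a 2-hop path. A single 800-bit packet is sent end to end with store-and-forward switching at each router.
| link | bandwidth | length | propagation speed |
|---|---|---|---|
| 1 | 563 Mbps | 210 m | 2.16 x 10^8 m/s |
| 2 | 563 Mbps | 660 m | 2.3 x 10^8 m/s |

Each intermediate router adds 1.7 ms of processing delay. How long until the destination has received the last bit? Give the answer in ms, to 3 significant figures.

1.71 ms

Transmission delay per hop = L/R = 800/563000000 = 0.00142096 ms; 2 hops → 0.00284192 ms.
Propagation delays (d/s per hop): 0.000972222, 0.00286957 ms; sum = 0.00384179 ms.
Processing at 1 router(s): 1 × 1.7 ms = 1.7 ms.
End-to-end = 1.71 ms.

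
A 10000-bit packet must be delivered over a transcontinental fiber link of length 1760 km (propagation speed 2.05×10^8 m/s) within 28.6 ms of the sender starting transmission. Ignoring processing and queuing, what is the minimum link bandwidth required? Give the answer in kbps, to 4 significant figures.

499.6 kbps

Propagation delay = 1760000 / 2.05e+08 = 8.58537 ms.
Transmission budget = 28.6 − 8.58537 = 20.0146 ms.
R ≥ L / t_tx = 10000 bits / 0.0200146 s = 499.6 kbps.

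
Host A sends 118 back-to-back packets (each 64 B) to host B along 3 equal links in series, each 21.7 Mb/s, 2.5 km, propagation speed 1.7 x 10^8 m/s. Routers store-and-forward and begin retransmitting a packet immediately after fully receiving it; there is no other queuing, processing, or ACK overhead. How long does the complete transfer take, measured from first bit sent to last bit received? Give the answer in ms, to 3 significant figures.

Per-hop transmission t_tx = L/R = 512/21700000 = 0.0235945 ms.
Per-hop propagation t_prop = 2500/170000000 = 0.0147059 ms.
Pipeline fill: first packet needs 3·t_tx to clear all hops; remaining 117 packets each add one t_tx.
Total = (3+118-1)·t_tx + 3·t_prop = 120·0.0235945 + 3·0.0147059 = 2.88 ms.

2.88 ms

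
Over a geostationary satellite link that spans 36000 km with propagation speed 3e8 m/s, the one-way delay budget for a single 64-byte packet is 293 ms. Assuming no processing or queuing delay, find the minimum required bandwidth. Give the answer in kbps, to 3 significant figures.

L = 512 bits.
Propagation delay = 36000000 / 300000000 = 120 ms.
Transmission budget = 293 − 120 = 173 ms.
R ≥ L / t_tx = 512 bits / 0.173 s = 2.96 kbps.

2.96 kbps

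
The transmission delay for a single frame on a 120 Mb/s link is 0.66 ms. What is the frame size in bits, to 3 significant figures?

79200 bits

L = R × t_tx = 120000000 b/s × 0.00066 s = 79200 bits.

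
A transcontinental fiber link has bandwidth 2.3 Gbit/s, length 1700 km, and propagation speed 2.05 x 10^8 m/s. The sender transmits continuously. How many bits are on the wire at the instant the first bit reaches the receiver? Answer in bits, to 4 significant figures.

Propagation delay = 1700000 / 2.05e+08 = 0.00829268 s.
BDP = R × t_prop = 2300000000 × 0.00829268 = 19073200 bits.

19070000 bits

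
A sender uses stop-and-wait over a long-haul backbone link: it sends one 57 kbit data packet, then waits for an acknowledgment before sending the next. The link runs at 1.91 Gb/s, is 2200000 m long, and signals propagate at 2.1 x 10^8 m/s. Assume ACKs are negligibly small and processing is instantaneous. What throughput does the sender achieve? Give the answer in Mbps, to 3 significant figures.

t_tx = L/R = 57000/1910000000 = 2.98429e-05 s.
t_prop = 2200000/210000000 = 0.0104762 s; RTT = 0.0209524 s.
Cycle = t_tx + RTT = 0.0209822 s.
Throughput = L / cycle = 57000 / 0.0209822 = 2.72 Mbps.

2.72 Mbps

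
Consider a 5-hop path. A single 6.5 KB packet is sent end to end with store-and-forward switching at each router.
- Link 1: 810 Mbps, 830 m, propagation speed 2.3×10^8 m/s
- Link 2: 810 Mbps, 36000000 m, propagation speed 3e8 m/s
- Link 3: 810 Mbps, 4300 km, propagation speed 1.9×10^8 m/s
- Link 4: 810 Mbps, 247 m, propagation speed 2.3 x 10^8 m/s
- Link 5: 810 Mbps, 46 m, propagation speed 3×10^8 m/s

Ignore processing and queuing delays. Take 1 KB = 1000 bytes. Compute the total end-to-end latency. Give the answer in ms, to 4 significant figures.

143.0 ms

L = 52000 bits.
Transmission delay per hop = L/R = 52000/810000000 = 0.0641975 ms; 5 hops → 0.320988 ms.
Propagation delays (d/s per hop): 0.0036087, 120, 22.6316, 0.00107391, 0.000153333 ms; sum = 142.636 ms.
End-to-end = 143.0 ms.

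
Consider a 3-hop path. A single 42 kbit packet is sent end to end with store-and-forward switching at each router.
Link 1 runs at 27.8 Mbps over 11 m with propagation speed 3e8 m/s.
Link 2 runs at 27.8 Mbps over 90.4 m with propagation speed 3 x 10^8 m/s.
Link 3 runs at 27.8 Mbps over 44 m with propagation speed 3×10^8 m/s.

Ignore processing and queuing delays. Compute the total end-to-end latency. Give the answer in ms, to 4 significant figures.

4.533 ms

L = 42000 bits.
Transmission delay per hop = L/R = 42000/27800000 = 1.51079 ms; 3 hops → 4.53237 ms.
Propagation delays (d/s per hop): 3.66667e-05, 0.000301333, 0.000146667 ms; sum = 0.000484667 ms.
End-to-end = 4.533 ms.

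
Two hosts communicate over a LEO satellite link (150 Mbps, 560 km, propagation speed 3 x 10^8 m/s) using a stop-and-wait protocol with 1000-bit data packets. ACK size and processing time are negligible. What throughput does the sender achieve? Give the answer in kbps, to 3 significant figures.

267 kbps

t_tx = L/R = 1000/150000000 = 6.66667e-06 s.
t_prop = 560000/300000000 = 0.00186667 s; RTT = 0.00373333 s.
Cycle = t_tx + RTT = 0.00374 s.
Throughput = L / cycle = 1000 / 0.00374 = 267 kbps.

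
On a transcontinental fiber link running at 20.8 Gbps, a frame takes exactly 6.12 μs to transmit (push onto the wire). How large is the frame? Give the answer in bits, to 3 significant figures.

L = R × t_tx = 20800000000 b/s × 6.12e-06 s = 127296 bits.

127000 bits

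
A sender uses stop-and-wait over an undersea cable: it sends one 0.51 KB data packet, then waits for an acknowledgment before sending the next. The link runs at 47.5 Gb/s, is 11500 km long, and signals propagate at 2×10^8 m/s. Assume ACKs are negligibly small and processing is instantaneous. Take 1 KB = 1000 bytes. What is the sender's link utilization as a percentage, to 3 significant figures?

0.0000747 %

t_tx = L/R = 4080/47500000000 = 8.58947e-08 s.
t_prop = 11500000/200000000 = 0.0575 s; RTT = 0.115 s.
Cycle = t_tx + RTT = 0.115 s.
Utilization = t_tx / cycle = 8.58947e-08/0.115 = 0.0000747 %.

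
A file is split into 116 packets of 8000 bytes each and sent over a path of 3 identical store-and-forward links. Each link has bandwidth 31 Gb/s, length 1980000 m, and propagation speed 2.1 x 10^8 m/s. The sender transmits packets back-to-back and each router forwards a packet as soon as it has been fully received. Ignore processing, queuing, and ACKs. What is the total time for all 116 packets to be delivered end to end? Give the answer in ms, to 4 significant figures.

28.53 ms

Per-hop transmission t_tx = L/R = 64000/31000000000 = 0.00206452 ms.
Per-hop propagation t_prop = 1980000/210000000 = 9.42857 ms.
Pipeline fill: first packet needs 3·t_tx to clear all hops; remaining 115 packets each add one t_tx.
Total = (3+116-1)·t_tx + 3·t_prop = 118·0.00206452 + 3·9.42857 = 28.53 ms.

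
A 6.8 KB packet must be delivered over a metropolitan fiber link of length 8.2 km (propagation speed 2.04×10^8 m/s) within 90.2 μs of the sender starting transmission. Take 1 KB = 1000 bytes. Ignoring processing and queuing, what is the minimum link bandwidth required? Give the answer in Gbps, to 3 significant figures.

1.09 Gbps

L = 54400 bits.
Propagation delay = 8200 / 204000000 = 40.1961 μs.
Transmission budget = 90.2 − 40.1961 = 50.0039 μs.
R ≥ L / t_tx = 54400 bits / 5.00039e-05 s = 1.09 Gbps.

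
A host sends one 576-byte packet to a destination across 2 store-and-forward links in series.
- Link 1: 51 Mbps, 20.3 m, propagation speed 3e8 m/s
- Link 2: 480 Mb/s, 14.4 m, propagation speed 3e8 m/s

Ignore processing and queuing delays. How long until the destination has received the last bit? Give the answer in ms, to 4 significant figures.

0.1001 ms

L = 576 × 8 = 4608 bits.
Transmission delays (L/R per hop): 0.0903529, 0.0096 ms; sum = 0.0999529 ms.
Propagation delays (d/s per hop): 6.76667e-05, 4.8e-05 ms; sum = 0.000115667 ms.
End-to-end = 0.1001 ms.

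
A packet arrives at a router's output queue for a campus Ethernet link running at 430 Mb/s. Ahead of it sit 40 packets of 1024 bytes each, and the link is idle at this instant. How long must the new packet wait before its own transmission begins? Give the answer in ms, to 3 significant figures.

Each queued packet: L/R = 8192/430000000 = 0.0190512 ms.
40 queued → 0.762047 ms.
Queuing delay = 0.762 ms.

0.762 ms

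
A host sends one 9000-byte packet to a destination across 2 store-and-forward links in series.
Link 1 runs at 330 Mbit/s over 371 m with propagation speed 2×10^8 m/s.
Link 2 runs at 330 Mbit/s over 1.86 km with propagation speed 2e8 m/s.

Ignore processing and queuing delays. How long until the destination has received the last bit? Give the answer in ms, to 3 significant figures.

0.448 ms

L = 9000 × 8 = 72000 bits.
Transmission delay per hop = L/R = 72000/330000000 = 0.218182 ms; 2 hops → 0.436364 ms.
Propagation delays (d/s per hop): 0.001855, 0.0093 ms; sum = 0.011155 ms.
End-to-end = 0.448 ms.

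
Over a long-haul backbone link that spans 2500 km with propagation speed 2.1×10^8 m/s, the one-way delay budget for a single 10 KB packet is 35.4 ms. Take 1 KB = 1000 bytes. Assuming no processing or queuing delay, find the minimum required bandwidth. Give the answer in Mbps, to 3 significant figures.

3.40 Mbps

L = 80000 bits.
Propagation delay = 2500000 / 210000000 = 11.9048 ms.
Transmission budget = 35.4 − 11.9048 = 23.4952 ms.
R ≥ L / t_tx = 80000 bits / 0.0234952 s = 3.40 Mbps.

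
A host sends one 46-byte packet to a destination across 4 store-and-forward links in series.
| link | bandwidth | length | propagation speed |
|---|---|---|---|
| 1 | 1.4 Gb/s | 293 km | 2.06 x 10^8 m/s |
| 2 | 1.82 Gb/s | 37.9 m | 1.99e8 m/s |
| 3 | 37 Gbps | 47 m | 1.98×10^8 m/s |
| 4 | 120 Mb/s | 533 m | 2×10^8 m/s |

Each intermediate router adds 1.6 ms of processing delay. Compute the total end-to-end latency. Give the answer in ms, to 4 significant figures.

L = 46 × 8 = 368 bits.
Transmission delays (L/R per hop): 0.000262857, 0.000202198, 9.94595e-06, 0.00306667 ms; sum = 0.00354167 ms.
Propagation delays (d/s per hop): 1.42233, 0.000190452, 0.000237374, 0.002665 ms; sum = 1.42542 ms.
Processing at 3 router(s): 3 × 1.6 ms = 4.8 ms.
End-to-end = 6.229 ms.

6.229 ms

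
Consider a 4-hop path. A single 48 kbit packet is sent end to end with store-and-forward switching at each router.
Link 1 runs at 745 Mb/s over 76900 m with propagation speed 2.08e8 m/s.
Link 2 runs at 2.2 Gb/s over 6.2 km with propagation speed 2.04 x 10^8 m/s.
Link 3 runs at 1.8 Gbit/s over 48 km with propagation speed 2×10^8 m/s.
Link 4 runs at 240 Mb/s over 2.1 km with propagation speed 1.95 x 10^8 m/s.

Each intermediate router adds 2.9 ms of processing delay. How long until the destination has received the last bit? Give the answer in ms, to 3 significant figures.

9.66 ms

L = 48000 bits.
Transmission delays (L/R per hop): 0.0644295, 0.0218182, 0.0266667, 0.2 ms; sum = 0.312914 ms.
Propagation delays (d/s per hop): 0.369712, 0.0303922, 0.24, 0.0107692 ms; sum = 0.650873 ms.
Processing at 3 router(s): 3 × 2.9 ms = 8.7 ms.
End-to-end = 9.66 ms.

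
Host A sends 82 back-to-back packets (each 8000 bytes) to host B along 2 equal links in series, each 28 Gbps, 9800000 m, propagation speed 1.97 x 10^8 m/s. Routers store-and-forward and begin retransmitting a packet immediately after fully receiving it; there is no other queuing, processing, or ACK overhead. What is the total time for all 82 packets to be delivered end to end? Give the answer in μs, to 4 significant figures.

Per-hop transmission t_tx = L/R = 64000/28000000000 = 2.28571 μs.
Per-hop propagation t_prop = 9800000/197000000 = 49746.2 μs.
Pipeline fill: first packet needs 2·t_tx to clear all hops; remaining 81 packets each add one t_tx.
Total = (2+82-1)·t_tx + 2·t_prop = 83·2.28571 + 2·49746.2 = 99680 μs.

99680 μs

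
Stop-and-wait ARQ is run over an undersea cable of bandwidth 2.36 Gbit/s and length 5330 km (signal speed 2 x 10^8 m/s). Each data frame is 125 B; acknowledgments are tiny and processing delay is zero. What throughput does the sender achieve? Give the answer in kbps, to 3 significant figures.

18.8 kbps

t_tx = L/R = 1000/2360000000 = 4.23729e-07 s.
t_prop = 5330000/200000000 = 0.02665 s; RTT = 0.0533 s.
Cycle = t_tx + RTT = 0.0533004 s.
Throughput = L / cycle = 1000 / 0.0533004 = 18.8 kbps.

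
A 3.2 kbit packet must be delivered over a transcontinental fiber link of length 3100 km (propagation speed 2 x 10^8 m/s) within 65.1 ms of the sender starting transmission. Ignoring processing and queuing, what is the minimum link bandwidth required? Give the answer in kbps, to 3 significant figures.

Propagation delay = 3100000 / 200000000 = 15.5 ms.
Transmission budget = 65.1 − 15.5 = 49.6 ms.
R ≥ L / t_tx = 3200 bits / 0.0496 s = 64.5 kbps.

64.5 kbps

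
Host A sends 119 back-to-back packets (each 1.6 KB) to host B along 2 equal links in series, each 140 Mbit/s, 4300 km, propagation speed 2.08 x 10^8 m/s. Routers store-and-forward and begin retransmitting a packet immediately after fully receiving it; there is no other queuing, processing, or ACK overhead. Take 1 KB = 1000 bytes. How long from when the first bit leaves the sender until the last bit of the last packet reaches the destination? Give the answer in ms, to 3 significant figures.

52.3 ms

Per-hop transmission t_tx = L/R = 12800/140000000 = 0.0914286 ms.
Per-hop propagation t_prop = 4300000/208000000 = 20.6731 ms.
Pipeline fill: first packet needs 2·t_tx to clear all hops; remaining 118 packets each add one t_tx.
Total = (2+119-1)·t_tx + 2·t_prop = 120·0.0914286 + 2·20.6731 = 52.3 ms.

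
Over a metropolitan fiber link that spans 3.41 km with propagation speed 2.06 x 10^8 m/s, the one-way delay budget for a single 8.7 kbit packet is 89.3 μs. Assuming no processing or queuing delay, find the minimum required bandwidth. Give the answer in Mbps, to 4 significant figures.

119.6 Mbps

Propagation delay = 3410 / 206000000 = 16.5534 μs.
Transmission budget = 89.3 − 16.5534 = 72.7466 μs.
R ≥ L / t_tx = 8700 bits / 7.27466e-05 s = 119.6 Mbps.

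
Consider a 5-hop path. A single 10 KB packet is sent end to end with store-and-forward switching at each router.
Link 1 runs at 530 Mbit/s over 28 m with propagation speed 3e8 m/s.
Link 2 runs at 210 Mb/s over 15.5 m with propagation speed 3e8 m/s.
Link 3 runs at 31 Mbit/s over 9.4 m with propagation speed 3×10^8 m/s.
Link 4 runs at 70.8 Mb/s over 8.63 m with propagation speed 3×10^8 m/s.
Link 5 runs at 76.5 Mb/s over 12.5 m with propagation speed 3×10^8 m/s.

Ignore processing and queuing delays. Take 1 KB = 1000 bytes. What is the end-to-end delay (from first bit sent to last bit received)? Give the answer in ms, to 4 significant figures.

L = 80000 bits.
Transmission delays (L/R per hop): 0.150943, 0.380952, 2.58065, 1.12994, 1.04575 ms; sum = 5.28824 ms.
Propagation delays (d/s per hop): 9.33333e-05, 5.16667e-05, 3.13333e-05, 2.87667e-05, 4.16667e-05 ms; sum = 0.000246767 ms.
End-to-end = 5.288 ms.

5.288 ms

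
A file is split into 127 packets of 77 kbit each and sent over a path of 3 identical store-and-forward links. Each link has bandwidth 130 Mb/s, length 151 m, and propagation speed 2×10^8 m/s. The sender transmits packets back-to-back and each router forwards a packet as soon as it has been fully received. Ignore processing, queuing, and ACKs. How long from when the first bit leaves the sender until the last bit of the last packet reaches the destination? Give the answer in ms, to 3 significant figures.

76.4 ms

Per-hop transmission t_tx = L/R = 77000/130000000 = 0.592308 ms.
Per-hop propagation t_prop = 151/200000000 = 0.000755 ms.
Pipeline fill: first packet needs 3·t_tx to clear all hops; remaining 126 packets each add one t_tx.
Total = (3+127-1)·t_tx + 3·t_prop = 129·0.592308 + 3·0.000755 = 76.4 ms.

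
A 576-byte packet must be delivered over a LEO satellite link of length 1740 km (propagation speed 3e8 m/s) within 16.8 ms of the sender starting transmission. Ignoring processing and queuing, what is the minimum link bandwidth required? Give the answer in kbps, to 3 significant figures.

419 kbps

L = 4608 bits.
Propagation delay = 1740000 / 300000000 = 5.8 ms.
Transmission budget = 16.8 − 5.8 = 11 ms.
R ≥ L / t_tx = 4608 bits / 0.011 s = 419 kbps.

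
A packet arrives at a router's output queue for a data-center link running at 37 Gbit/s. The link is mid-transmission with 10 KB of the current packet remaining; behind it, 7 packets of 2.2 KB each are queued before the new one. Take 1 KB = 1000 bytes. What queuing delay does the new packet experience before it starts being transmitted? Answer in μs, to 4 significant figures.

5.492 μs

Each queued packet: L/R = 17600/37000000000 = 0.475676 μs.
7 queued → 3.32973 μs.
Plus remaining 80000 bits of current packet: 2.16216 μs.
Queuing delay = 5.492 μs.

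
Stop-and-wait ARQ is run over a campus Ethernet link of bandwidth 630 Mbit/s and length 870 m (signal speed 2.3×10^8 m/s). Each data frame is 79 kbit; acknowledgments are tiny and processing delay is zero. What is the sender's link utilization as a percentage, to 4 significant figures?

94.31 %

t_tx = L/R = 79000/630000000 = 0.000125397 s.
t_prop = 870/2.3e+08 = 3.78261e-06 s; RTT = 7.56522e-06 s.
Cycle = t_tx + RTT = 0.000132962 s.
Utilization = t_tx / cycle = 0.000125397/0.000132962 = 94.31 %.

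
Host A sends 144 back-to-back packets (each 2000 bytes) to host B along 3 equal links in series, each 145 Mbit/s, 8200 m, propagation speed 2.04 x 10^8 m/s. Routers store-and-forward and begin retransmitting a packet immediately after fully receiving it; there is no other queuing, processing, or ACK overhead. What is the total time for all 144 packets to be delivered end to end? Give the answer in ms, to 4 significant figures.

Per-hop transmission t_tx = L/R = 16000/145000000 = 0.110345 ms.
Per-hop propagation t_prop = 8200/204000000 = 0.0401961 ms.
Pipeline fill: first packet needs 3·t_tx to clear all hops; remaining 143 packets each add one t_tx.
Total = (3+144-1)·t_tx + 3·t_prop = 146·0.110345 + 3·0.0401961 = 16.23 ms.

16.23 ms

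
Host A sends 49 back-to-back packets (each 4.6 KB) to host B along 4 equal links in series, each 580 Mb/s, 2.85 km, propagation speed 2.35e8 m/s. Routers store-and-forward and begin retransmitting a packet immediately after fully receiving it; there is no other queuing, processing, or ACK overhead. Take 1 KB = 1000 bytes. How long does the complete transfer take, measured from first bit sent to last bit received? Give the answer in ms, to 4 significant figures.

Per-hop transmission t_tx = L/R = 36800/580000000 = 0.0634483 ms.
Per-hop propagation t_prop = 2850/235000000 = 0.0121277 ms.
Pipeline fill: first packet needs 4·t_tx to clear all hops; remaining 48 packets each add one t_tx.
Total = (4+49-1)·t_tx + 4·t_prop = 52·0.0634483 + 4·0.0121277 = 3.348 ms.

3.348 ms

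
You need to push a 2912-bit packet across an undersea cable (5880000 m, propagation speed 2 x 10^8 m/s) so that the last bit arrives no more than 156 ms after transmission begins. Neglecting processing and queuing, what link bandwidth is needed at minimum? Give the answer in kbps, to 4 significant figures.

Propagation delay = 5880000 / 200000000 = 29.4 ms.
Transmission budget = 156 − 29.4 = 126.6 ms.
R ≥ L / t_tx = 2912 bits / 0.1266 s = 23.00 kbps.

23.00 kbps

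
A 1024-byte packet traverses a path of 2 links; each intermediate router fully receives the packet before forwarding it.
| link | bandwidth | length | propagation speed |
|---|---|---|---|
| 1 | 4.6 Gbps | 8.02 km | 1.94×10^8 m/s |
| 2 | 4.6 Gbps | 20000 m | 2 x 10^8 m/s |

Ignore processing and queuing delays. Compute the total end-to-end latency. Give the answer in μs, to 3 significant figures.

L = 1024 × 8 = 8192 bits.
Transmission delay per hop = L/R = 8192/4600000000 = 1.78087 μs; 2 hops → 3.56174 μs.
Propagation delays (d/s per hop): 41.3402, 100 μs; sum = 141.34 μs.
End-to-end = 145 μs.

145 μs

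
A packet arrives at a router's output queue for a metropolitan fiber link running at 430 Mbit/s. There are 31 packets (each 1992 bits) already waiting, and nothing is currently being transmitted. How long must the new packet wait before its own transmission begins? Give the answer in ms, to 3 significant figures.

0.144 ms

Each queued packet: L/R = 1992/430000000 = 0.00463256 ms.
31 queued → 0.143609 ms.
Queuing delay = 0.144 ms.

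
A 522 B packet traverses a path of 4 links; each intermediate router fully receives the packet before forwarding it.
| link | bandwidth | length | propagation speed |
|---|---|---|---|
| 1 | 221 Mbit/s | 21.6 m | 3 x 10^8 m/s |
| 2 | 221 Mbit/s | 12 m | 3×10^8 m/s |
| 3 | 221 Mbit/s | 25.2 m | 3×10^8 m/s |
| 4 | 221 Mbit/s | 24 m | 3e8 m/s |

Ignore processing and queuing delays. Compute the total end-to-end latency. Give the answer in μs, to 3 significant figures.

L = 522 × 8 = 4176 bits.
Transmission delay per hop = L/R = 4176/221000000 = 18.8959 μs; 4 hops → 75.5837 μs.
Propagation delays (d/s per hop): 0.072, 0.04, 0.084, 0.08 μs; sum = 0.276 μs.
End-to-end = 75.9 μs.

75.9 μs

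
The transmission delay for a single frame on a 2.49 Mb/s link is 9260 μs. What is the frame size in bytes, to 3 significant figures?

2880 bytes

L = R × t_tx = 2490000 b/s × 0.00926 s = 23057.4 bits.
In bytes: 23057.4 / 8 = 2880 bytes.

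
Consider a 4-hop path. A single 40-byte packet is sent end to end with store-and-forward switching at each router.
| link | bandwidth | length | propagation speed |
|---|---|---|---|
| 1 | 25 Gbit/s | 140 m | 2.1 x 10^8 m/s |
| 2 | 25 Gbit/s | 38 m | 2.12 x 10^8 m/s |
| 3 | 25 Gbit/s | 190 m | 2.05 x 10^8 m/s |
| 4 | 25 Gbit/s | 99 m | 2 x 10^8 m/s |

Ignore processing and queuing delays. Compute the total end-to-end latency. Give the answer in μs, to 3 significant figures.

L = 40 × 8 = 320 bits.
Transmission delay per hop = L/R = 320/25000000000 = 0.0128 μs; 4 hops → 0.0512 μs.
Propagation delays (d/s per hop): 0.666667, 0.179245, 0.926829, 0.495 μs; sum = 2.26774 μs.
End-to-end = 2.32 μs.

2.32 μs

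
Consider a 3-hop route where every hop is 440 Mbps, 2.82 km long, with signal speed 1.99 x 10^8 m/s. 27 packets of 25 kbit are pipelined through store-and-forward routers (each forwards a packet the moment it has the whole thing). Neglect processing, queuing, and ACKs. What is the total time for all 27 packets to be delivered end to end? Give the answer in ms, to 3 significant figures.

1.69 ms

Per-hop transmission t_tx = L/R = 25000/440000000 = 0.0568182 ms.
Per-hop propagation t_prop = 2820/199000000 = 0.0141709 ms.
Pipeline fill: first packet needs 3·t_tx to clear all hops; remaining 26 packets each add one t_tx.
Total = (3+27-1)·t_tx + 3·t_prop = 29·0.0568182 + 3·0.0141709 = 1.69 ms.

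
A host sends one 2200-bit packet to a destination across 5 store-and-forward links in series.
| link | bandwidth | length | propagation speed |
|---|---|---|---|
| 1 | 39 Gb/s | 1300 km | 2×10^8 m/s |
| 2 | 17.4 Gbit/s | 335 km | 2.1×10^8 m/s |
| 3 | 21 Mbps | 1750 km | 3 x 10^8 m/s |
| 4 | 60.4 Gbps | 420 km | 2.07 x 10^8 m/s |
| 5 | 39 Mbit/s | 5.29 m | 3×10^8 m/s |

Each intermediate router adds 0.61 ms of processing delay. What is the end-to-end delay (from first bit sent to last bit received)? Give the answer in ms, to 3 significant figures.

18.6 ms

Transmission delays (L/R per hop): 5.64103e-05, 0.000126437, 0.104762, 3.64238e-05, 0.0564103 ms; sum = 0.161391 ms.
Propagation delays (d/s per hop): 6.5, 1.59524, 5.83333, 2.02899, 1.76333e-05 ms; sum = 15.9576 ms.
Processing at 4 router(s): 4 × 0.61 ms = 2.44 ms.
End-to-end = 18.6 ms.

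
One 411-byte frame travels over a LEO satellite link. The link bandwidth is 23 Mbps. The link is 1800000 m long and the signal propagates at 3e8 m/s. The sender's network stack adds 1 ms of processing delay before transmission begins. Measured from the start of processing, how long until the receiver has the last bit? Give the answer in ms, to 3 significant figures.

7.14 ms

L = 411 × 8 = 3288 bits.
Transmission delay = L/R = 3288 / 23000000 = 0.142957 ms.
Propagation delay = d/s = 1800000 m / 300000000 m/s = 6 ms.
Plus processing delay 1 ms = 1 ms.
Total = 7.14 ms.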